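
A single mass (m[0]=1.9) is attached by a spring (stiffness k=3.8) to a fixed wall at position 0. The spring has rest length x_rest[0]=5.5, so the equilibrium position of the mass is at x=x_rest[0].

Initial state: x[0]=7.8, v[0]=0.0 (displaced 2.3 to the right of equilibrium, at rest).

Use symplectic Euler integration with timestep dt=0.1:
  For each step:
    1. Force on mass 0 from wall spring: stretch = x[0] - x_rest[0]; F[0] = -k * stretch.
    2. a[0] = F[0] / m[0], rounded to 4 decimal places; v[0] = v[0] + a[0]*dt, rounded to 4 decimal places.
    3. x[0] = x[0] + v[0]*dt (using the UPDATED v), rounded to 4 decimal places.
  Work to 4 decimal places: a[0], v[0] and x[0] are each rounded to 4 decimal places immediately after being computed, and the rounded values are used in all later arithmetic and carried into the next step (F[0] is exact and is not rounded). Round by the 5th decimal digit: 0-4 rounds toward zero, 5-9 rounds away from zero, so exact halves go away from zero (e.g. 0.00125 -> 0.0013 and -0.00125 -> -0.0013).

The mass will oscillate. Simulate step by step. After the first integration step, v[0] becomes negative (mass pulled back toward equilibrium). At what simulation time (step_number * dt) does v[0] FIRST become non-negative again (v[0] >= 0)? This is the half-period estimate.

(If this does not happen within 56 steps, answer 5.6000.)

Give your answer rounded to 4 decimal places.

Step 0: x=[7.8000] v=[0.0000]
Step 1: x=[7.7540] v=[-0.4600]
Step 2: x=[7.6629] v=[-0.9108]
Step 3: x=[7.5286] v=[-1.3434]
Step 4: x=[7.3537] v=[-1.7491]
Step 5: x=[7.1417] v=[-2.1198]
Step 6: x=[6.8969] v=[-2.4481]
Step 7: x=[6.6242] v=[-2.7275]
Step 8: x=[6.3290] v=[-2.9523]
Step 9: x=[6.0172] v=[-3.1181]
Step 10: x=[5.6951] v=[-3.2215]
Step 11: x=[5.3691] v=[-3.2605]
Step 12: x=[5.0457] v=[-3.2343]
Step 13: x=[4.7314] v=[-3.1434]
Step 14: x=[4.4324] v=[-2.9897]
Step 15: x=[4.1548] v=[-2.7762]
Step 16: x=[3.9041] v=[-2.5072]
Step 17: x=[3.6853] v=[-2.1880]
Step 18: x=[3.5028] v=[-1.8251]
Step 19: x=[3.3602] v=[-1.4257]
Step 20: x=[3.2604] v=[-0.9977]
Step 21: x=[3.2054] v=[-0.5498]
Step 22: x=[3.1963] v=[-0.0909]
Step 23: x=[3.2333] v=[0.3698]
First v>=0 after going negative at step 23, time=2.3000

Answer: 2.3000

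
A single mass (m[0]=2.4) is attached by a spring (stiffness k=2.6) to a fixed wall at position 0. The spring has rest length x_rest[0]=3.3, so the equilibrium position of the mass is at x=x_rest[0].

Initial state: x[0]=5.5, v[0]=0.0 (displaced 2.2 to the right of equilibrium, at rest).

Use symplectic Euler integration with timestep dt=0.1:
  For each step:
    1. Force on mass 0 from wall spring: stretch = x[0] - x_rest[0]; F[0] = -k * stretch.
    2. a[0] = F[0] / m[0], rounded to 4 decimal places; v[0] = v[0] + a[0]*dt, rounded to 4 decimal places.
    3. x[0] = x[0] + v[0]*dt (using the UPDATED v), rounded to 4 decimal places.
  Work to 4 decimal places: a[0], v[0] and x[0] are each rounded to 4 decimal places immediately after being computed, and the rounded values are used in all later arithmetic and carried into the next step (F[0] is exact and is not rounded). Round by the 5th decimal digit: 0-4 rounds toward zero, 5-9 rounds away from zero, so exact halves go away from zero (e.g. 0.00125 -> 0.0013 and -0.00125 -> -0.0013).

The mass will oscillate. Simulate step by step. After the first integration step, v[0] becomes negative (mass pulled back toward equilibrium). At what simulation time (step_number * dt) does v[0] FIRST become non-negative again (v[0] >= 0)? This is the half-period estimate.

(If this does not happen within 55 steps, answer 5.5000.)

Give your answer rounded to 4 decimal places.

Answer: 3.1000

Derivation:
Step 0: x=[5.5000] v=[0.0000]
Step 1: x=[5.4762] v=[-0.2383]
Step 2: x=[5.4288] v=[-0.4741]
Step 3: x=[5.3583] v=[-0.7047]
Step 4: x=[5.2655] v=[-0.9277]
Step 5: x=[5.1514] v=[-1.1406]
Step 6: x=[5.0173] v=[-1.3412]
Step 7: x=[4.8646] v=[-1.5272]
Step 8: x=[4.6949] v=[-1.6967]
Step 9: x=[4.5101] v=[-1.8478]
Step 10: x=[4.3122] v=[-1.9789]
Step 11: x=[4.1033] v=[-2.0886]
Step 12: x=[3.8857] v=[-2.1756]
Step 13: x=[3.6618] v=[-2.2391]
Step 14: x=[3.4340] v=[-2.2783]
Step 15: x=[3.2047] v=[-2.2928]
Step 16: x=[2.9765] v=[-2.2825]
Step 17: x=[2.7518] v=[-2.2475]
Step 18: x=[2.5330] v=[-2.1881]
Step 19: x=[2.3225] v=[-2.1050]
Step 20: x=[2.1226] v=[-1.9991]
Step 21: x=[1.9354] v=[-1.8716]
Step 22: x=[1.7630] v=[-1.7238]
Step 23: x=[1.6073] v=[-1.5573]
Step 24: x=[1.4699] v=[-1.3739]
Step 25: x=[1.3523] v=[-1.1756]
Step 26: x=[1.2558] v=[-0.9646]
Step 27: x=[1.1815] v=[-0.7431]
Step 28: x=[1.1301] v=[-0.5136]
Step 29: x=[1.1023] v=[-0.2785]
Step 30: x=[1.0983] v=[-0.0404]
Step 31: x=[1.1181] v=[0.1981]
First v>=0 after going negative at step 31, time=3.1000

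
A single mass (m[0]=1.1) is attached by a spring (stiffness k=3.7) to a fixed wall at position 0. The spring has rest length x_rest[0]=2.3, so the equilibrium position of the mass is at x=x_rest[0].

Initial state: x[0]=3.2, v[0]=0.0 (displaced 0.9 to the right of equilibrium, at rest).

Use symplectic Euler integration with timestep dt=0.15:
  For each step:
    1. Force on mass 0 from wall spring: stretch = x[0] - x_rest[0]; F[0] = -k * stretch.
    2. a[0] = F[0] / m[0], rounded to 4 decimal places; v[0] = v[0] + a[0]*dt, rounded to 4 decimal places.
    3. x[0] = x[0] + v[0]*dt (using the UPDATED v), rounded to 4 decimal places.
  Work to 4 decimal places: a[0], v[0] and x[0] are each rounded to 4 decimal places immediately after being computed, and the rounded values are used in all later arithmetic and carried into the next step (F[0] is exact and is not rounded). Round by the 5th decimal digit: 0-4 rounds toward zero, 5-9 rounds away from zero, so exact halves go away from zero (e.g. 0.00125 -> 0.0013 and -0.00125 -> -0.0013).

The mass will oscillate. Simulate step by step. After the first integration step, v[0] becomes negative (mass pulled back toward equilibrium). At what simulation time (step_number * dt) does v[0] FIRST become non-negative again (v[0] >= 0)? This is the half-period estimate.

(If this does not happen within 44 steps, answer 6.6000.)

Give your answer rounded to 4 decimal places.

Step 0: x=[3.2000] v=[0.0000]
Step 1: x=[3.1319] v=[-0.4541]
Step 2: x=[3.0008] v=[-0.8738]
Step 3: x=[2.8167] v=[-1.2274]
Step 4: x=[2.5935] v=[-1.4881]
Step 5: x=[2.3481] v=[-1.6362]
Step 6: x=[2.0990] v=[-1.6605]
Step 7: x=[1.8651] v=[-1.5591]
Step 8: x=[1.6641] v=[-1.3397]
Step 9: x=[1.5113] v=[-1.0189]
Step 10: x=[1.4182] v=[-0.6210]
Step 11: x=[1.3918] v=[-0.1761]
Step 12: x=[1.4341] v=[0.2821]
First v>=0 after going negative at step 12, time=1.8000

Answer: 1.8000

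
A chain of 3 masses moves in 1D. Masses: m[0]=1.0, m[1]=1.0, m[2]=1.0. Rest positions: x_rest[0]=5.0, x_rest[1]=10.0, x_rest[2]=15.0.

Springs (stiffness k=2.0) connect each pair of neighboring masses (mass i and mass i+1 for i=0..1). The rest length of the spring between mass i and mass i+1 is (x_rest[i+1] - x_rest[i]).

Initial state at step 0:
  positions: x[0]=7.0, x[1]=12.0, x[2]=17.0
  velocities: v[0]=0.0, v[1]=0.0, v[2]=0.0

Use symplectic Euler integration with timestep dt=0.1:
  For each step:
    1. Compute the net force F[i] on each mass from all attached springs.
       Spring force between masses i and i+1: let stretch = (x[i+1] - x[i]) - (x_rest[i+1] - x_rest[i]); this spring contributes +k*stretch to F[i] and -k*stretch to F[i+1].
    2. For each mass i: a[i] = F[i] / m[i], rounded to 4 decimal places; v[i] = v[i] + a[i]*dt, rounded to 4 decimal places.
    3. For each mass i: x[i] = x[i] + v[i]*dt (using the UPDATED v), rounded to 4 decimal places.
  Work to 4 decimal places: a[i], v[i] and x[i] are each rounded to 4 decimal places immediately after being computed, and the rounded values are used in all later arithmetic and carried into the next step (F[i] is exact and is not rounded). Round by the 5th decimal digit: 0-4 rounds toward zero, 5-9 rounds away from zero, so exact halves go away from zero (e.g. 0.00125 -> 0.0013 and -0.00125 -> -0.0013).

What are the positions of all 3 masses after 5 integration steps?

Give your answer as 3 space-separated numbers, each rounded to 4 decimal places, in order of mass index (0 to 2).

Answer: 7.0000 12.0000 17.0000

Derivation:
Step 0: x=[7.0000 12.0000 17.0000] v=[0.0000 0.0000 0.0000]
Step 1: x=[7.0000 12.0000 17.0000] v=[0.0000 0.0000 0.0000]
Step 2: x=[7.0000 12.0000 17.0000] v=[0.0000 0.0000 0.0000]
Step 3: x=[7.0000 12.0000 17.0000] v=[0.0000 0.0000 0.0000]
Step 4: x=[7.0000 12.0000 17.0000] v=[0.0000 0.0000 0.0000]
Step 5: x=[7.0000 12.0000 17.0000] v=[0.0000 0.0000 0.0000]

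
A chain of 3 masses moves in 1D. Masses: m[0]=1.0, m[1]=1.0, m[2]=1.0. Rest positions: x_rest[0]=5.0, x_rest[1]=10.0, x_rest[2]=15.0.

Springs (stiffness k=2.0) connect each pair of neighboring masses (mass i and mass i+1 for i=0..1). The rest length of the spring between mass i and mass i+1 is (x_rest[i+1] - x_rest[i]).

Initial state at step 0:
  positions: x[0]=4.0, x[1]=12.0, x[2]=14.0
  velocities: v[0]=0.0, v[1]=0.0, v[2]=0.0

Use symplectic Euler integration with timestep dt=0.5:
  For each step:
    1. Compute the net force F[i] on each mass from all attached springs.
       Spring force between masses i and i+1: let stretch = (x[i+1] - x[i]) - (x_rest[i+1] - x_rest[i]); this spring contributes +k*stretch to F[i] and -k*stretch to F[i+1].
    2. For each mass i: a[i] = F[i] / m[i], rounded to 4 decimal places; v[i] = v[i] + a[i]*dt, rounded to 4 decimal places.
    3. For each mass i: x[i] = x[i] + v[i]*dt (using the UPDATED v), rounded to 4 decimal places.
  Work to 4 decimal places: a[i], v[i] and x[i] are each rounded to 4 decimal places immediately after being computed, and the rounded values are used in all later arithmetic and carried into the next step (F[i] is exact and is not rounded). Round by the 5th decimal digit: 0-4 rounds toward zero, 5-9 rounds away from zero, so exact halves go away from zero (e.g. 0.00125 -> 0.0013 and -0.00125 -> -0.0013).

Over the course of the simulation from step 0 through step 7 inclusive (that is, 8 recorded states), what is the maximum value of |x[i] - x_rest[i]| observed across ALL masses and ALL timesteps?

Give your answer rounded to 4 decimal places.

Step 0: x=[4.0000 12.0000 14.0000] v=[0.0000 0.0000 0.0000]
Step 1: x=[5.5000 9.0000 15.5000] v=[3.0000 -6.0000 3.0000]
Step 2: x=[6.2500 7.5000 16.2500] v=[1.5000 -3.0000 1.5000]
Step 3: x=[5.1250 9.7500 15.1250] v=[-2.2500 4.5000 -2.2500]
Step 4: x=[3.8125 12.3750 13.8125] v=[-2.6250 5.2500 -2.6250]
Step 5: x=[4.2813 11.4375 14.2813] v=[0.9375 -1.8750 0.9375]
Step 6: x=[5.8282 8.3438 15.8282] v=[3.0937 -6.1874 3.0937]
Step 7: x=[6.1329 7.7345 16.1329] v=[0.6093 -1.2186 0.6093]
Max displacement = 2.5000

Answer: 2.5000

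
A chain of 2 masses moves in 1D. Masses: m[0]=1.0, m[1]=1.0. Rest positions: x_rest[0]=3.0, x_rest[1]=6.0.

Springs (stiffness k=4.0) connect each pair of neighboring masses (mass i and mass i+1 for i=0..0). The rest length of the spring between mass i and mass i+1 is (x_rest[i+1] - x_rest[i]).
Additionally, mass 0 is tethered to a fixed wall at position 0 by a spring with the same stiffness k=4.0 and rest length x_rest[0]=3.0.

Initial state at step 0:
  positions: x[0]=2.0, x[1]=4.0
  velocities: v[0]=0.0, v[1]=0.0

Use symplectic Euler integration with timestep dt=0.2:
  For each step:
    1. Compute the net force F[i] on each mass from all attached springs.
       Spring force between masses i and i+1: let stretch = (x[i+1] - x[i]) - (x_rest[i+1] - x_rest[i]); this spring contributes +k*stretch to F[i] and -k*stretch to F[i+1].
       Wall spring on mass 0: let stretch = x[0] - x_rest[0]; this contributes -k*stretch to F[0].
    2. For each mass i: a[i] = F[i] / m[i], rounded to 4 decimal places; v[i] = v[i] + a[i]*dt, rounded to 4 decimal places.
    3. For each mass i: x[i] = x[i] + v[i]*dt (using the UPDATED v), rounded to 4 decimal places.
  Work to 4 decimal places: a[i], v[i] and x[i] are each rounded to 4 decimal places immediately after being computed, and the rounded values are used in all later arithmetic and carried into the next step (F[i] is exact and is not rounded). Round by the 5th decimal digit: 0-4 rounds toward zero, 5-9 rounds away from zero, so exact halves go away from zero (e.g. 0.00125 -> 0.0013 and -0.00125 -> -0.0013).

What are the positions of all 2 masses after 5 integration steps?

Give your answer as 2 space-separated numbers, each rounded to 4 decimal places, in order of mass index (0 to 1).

Answer: 2.5969 5.7053

Derivation:
Step 0: x=[2.0000 4.0000] v=[0.0000 0.0000]
Step 1: x=[2.0000 4.1600] v=[0.0000 0.8000]
Step 2: x=[2.0256 4.4544] v=[0.1280 1.4720]
Step 3: x=[2.1157 4.8402] v=[0.4506 1.9290]
Step 4: x=[2.3032 5.2701] v=[0.9376 2.1494]
Step 5: x=[2.5969 5.7053] v=[1.4686 2.1759]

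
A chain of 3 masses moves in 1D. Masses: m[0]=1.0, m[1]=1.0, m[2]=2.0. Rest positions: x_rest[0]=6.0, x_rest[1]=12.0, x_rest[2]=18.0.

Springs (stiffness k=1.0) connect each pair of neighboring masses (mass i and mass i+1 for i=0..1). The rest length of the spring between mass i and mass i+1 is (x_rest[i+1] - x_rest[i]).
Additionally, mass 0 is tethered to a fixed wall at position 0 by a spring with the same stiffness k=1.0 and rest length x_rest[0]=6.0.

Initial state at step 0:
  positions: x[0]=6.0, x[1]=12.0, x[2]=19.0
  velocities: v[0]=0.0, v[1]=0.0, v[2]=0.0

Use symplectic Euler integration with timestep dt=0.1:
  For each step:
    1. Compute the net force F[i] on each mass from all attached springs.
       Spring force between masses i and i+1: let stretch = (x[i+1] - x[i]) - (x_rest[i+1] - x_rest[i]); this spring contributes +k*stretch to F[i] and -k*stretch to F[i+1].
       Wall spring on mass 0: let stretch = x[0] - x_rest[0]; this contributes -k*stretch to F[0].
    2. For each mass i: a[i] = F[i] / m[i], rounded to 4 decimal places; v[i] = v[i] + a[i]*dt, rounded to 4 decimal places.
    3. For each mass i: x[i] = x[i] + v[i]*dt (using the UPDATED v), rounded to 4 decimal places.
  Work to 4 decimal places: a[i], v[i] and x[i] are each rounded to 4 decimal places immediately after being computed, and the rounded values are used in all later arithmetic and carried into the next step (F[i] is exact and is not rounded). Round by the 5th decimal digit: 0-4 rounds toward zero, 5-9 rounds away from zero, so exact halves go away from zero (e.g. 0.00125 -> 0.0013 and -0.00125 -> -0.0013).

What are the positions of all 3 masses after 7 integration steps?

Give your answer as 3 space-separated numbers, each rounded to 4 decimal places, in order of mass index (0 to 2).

Step 0: x=[6.0000 12.0000 19.0000] v=[0.0000 0.0000 0.0000]
Step 1: x=[6.0000 12.0100 18.9950] v=[0.0000 0.1000 -0.0500]
Step 2: x=[6.0001 12.0298 18.9851] v=[0.0010 0.1975 -0.0993]
Step 3: x=[6.0005 12.0588 18.9704] v=[0.0040 0.2901 -0.1471]
Step 4: x=[6.0015 12.0963 18.9511] v=[0.0098 0.3754 -0.1927]
Step 5: x=[6.0034 12.1414 18.9276] v=[0.0191 0.4514 -0.2354]
Step 6: x=[6.0067 12.1930 18.9001] v=[0.0326 0.5162 -0.2747]
Step 7: x=[6.0118 12.2498 18.8691] v=[0.0506 0.5683 -0.3101]

Answer: 6.0118 12.2498 18.8691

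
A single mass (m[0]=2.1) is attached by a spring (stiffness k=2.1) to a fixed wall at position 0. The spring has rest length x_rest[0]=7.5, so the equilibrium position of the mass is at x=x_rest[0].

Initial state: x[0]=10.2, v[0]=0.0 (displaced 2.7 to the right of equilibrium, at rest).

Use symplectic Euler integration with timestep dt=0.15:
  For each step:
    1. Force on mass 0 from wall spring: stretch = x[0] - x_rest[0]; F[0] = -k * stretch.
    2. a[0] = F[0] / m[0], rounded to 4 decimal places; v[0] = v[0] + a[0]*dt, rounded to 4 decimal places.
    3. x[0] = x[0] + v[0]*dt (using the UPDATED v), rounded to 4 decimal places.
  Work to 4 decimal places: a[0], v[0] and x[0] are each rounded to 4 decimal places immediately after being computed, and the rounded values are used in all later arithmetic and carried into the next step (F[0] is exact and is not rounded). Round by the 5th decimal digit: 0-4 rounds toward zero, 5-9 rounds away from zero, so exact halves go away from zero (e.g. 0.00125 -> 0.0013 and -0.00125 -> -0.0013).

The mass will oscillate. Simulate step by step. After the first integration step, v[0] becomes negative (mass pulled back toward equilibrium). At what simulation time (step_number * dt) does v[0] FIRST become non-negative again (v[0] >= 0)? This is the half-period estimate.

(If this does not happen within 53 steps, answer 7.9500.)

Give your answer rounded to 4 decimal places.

Step 0: x=[10.2000] v=[0.0000]
Step 1: x=[10.1393] v=[-0.4050]
Step 2: x=[10.0192] v=[-0.8009]
Step 3: x=[9.8424] v=[-1.1788]
Step 4: x=[9.6129] v=[-1.5302]
Step 5: x=[9.3358] v=[-1.8471]
Step 6: x=[9.0174] v=[-2.1225]
Step 7: x=[8.6649] v=[-2.3501]
Step 8: x=[8.2862] v=[-2.5248]
Step 9: x=[7.8898] v=[-2.6427]
Step 10: x=[7.4846] v=[-2.7012]
Step 11: x=[7.0798] v=[-2.6989]
Step 12: x=[6.6844] v=[-2.6359]
Step 13: x=[6.3074] v=[-2.5136]
Step 14: x=[5.9572] v=[-2.3347]
Step 15: x=[5.6417] v=[-2.1033]
Step 16: x=[5.3680] v=[-1.8246]
Step 17: x=[5.1423] v=[-1.5048]
Step 18: x=[4.9696] v=[-1.1511]
Step 19: x=[4.8539] v=[-0.7715]
Step 20: x=[4.7977] v=[-0.3746]
Step 21: x=[4.8023] v=[0.0307]
First v>=0 after going negative at step 21, time=3.1500

Answer: 3.1500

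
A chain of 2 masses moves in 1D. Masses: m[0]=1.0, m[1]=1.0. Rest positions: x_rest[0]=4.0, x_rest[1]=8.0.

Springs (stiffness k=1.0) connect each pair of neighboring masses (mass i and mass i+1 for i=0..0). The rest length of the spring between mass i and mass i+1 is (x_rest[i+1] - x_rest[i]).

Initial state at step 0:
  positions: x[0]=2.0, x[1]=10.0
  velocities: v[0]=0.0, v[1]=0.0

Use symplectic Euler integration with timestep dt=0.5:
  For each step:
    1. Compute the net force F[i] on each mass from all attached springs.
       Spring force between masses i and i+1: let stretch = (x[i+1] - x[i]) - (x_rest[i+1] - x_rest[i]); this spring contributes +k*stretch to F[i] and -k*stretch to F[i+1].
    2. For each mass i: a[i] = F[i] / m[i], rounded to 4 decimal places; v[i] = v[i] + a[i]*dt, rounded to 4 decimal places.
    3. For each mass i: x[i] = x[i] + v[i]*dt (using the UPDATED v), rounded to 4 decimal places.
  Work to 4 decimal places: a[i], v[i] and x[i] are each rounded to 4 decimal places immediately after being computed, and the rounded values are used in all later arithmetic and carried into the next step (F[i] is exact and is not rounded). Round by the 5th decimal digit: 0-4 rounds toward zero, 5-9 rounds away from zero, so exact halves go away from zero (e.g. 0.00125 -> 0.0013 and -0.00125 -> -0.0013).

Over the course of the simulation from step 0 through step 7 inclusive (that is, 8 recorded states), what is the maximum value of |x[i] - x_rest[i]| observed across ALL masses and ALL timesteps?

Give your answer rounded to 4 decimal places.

Answer: 2.1250

Derivation:
Step 0: x=[2.0000 10.0000] v=[0.0000 0.0000]
Step 1: x=[3.0000 9.0000] v=[2.0000 -2.0000]
Step 2: x=[4.5000 7.5000] v=[3.0000 -3.0000]
Step 3: x=[5.7500 6.2500] v=[2.5000 -2.5000]
Step 4: x=[6.1250 5.8750] v=[0.7500 -0.7500]
Step 5: x=[5.4375 6.5625] v=[-1.3750 1.3750]
Step 6: x=[4.0313 7.9688] v=[-2.8125 2.8125]
Step 7: x=[2.6094 9.3907] v=[-2.8438 2.8438]
Max displacement = 2.1250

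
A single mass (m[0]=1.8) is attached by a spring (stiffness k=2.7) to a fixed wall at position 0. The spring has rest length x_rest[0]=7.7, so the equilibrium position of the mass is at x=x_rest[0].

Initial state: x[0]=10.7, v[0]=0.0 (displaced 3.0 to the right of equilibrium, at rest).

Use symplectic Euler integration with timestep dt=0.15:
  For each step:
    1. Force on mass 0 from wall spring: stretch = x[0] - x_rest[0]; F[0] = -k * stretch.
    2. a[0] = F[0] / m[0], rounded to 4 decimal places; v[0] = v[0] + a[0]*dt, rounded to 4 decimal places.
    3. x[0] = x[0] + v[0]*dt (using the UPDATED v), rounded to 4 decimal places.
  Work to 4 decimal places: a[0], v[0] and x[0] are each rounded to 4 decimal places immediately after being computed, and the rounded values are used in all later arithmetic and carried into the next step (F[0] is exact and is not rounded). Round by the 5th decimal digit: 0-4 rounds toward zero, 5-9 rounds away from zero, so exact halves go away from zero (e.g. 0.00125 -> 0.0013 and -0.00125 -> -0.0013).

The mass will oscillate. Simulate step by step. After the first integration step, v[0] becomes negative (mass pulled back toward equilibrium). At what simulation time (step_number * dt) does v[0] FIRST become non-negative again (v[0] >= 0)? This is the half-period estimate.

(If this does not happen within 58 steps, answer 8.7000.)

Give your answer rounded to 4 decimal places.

Answer: 2.7000

Derivation:
Step 0: x=[10.7000] v=[0.0000]
Step 1: x=[10.5988] v=[-0.6750]
Step 2: x=[10.3997] v=[-1.3272]
Step 3: x=[10.1095] v=[-1.9346]
Step 4: x=[9.7380] v=[-2.4767]
Step 5: x=[9.2977] v=[-2.9353]
Step 6: x=[8.8035] v=[-3.2948]
Step 7: x=[8.2720] v=[-3.5431]
Step 8: x=[7.7212] v=[-3.6718]
Step 9: x=[7.1697] v=[-3.6766]
Step 10: x=[6.6361] v=[-3.5573]
Step 11: x=[6.1384] v=[-3.3179]
Step 12: x=[5.6934] v=[-2.9665]
Step 13: x=[5.3162] v=[-2.5150]
Step 14: x=[5.0194] v=[-1.9786]
Step 15: x=[4.8131] v=[-1.3755]
Step 16: x=[4.7042] v=[-0.7259]
Step 17: x=[4.6964] v=[-0.0518]
Step 18: x=[4.7900] v=[0.6240]
First v>=0 after going negative at step 18, time=2.7000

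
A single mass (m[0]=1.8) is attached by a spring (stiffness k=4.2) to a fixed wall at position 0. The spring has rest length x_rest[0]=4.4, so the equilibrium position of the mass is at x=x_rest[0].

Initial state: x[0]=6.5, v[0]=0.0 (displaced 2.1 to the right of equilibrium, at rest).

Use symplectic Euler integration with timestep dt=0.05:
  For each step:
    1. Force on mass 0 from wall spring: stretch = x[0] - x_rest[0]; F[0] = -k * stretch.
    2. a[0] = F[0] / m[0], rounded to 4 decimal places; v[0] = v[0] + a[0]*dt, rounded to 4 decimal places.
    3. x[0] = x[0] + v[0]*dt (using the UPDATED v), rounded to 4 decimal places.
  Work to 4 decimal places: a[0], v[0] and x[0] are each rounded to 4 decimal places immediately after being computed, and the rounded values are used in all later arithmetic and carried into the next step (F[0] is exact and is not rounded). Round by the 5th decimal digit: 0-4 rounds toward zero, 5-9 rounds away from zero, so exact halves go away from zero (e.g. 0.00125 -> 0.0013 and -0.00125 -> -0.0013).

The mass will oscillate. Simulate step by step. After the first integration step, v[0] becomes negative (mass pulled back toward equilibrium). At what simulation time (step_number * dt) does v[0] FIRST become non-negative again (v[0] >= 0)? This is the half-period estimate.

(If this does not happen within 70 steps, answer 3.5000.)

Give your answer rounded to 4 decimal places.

Step 0: x=[6.5000] v=[0.0000]
Step 1: x=[6.4878] v=[-0.2450]
Step 2: x=[6.4634] v=[-0.4886]
Step 3: x=[6.4269] v=[-0.7293]
Step 4: x=[6.3786] v=[-0.9658]
Step 5: x=[6.3188] v=[-1.1966]
Step 6: x=[6.2478] v=[-1.4205]
Step 7: x=[6.1660] v=[-1.6361]
Step 8: x=[6.0739] v=[-1.8421]
Step 9: x=[5.9720] v=[-2.0374]
Step 10: x=[5.8610] v=[-2.2208]
Step 11: x=[5.7414] v=[-2.3913]
Step 12: x=[5.6140] v=[-2.5478]
Step 13: x=[5.4795] v=[-2.6894]
Step 14: x=[5.3387] v=[-2.8153]
Step 15: x=[5.1925] v=[-2.9248]
Step 16: x=[5.0416] v=[-3.0173]
Step 17: x=[4.8870] v=[-3.0922]
Step 18: x=[4.7296] v=[-3.1490]
Step 19: x=[4.5702] v=[-3.1875]
Step 20: x=[4.4098] v=[-3.2074]
Step 21: x=[4.2494] v=[-3.2085]
Step 22: x=[4.0899] v=[-3.1909]
Step 23: x=[3.9322] v=[-3.1547]
Step 24: x=[3.7772] v=[-3.1001]
Step 25: x=[3.6258] v=[-3.0274]
Step 26: x=[3.4789] v=[-2.9371]
Step 27: x=[3.3374] v=[-2.8296]
Step 28: x=[3.2021] v=[-2.7056]
Step 29: x=[3.0738] v=[-2.5658]
Step 30: x=[2.9532] v=[-2.4111]
Step 31: x=[2.8411] v=[-2.2423]
Step 32: x=[2.7381] v=[-2.0604]
Step 33: x=[2.6448] v=[-1.8665]
Step 34: x=[2.5617] v=[-1.6617]
Step 35: x=[2.4893] v=[-1.4472]
Step 36: x=[2.4281] v=[-1.2243]
Step 37: x=[2.3784] v=[-0.9942]
Step 38: x=[2.3405] v=[-0.7583]
Step 39: x=[2.3146] v=[-0.5180]
Step 40: x=[2.3009] v=[-0.2747]
Step 41: x=[2.2994] v=[-0.0298]
Step 42: x=[2.3102] v=[0.2153]
First v>=0 after going negative at step 42, time=2.1000

Answer: 2.1000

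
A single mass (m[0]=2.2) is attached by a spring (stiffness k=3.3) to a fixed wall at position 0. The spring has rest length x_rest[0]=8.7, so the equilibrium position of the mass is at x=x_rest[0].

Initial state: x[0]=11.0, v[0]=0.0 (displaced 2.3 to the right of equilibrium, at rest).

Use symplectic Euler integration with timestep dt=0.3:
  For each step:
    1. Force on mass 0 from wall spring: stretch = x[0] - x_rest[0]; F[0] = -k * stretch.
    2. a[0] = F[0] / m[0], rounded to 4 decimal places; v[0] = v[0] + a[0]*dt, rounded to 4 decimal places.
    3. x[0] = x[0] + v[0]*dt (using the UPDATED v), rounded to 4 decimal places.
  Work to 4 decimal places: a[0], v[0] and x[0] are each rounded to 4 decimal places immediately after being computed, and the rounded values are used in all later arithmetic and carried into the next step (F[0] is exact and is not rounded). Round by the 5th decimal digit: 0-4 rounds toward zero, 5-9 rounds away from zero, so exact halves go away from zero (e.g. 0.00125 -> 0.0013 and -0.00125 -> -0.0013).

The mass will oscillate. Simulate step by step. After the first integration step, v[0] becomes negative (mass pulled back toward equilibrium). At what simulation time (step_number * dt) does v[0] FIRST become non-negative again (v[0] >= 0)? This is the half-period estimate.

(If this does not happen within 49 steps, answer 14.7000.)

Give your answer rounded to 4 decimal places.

Step 0: x=[11.0000] v=[0.0000]
Step 1: x=[10.6895] v=[-1.0350]
Step 2: x=[10.1104] v=[-1.9303]
Step 3: x=[9.3409] v=[-2.5650]
Step 4: x=[8.4849] v=[-2.8534]
Step 5: x=[7.6579] v=[-2.7566]
Step 6: x=[6.9716] v=[-2.2876]
Step 7: x=[6.5187] v=[-1.5098]
Step 8: x=[6.3602] v=[-0.5282]
Step 9: x=[6.5176] v=[0.5247]
First v>=0 after going negative at step 9, time=2.7000

Answer: 2.7000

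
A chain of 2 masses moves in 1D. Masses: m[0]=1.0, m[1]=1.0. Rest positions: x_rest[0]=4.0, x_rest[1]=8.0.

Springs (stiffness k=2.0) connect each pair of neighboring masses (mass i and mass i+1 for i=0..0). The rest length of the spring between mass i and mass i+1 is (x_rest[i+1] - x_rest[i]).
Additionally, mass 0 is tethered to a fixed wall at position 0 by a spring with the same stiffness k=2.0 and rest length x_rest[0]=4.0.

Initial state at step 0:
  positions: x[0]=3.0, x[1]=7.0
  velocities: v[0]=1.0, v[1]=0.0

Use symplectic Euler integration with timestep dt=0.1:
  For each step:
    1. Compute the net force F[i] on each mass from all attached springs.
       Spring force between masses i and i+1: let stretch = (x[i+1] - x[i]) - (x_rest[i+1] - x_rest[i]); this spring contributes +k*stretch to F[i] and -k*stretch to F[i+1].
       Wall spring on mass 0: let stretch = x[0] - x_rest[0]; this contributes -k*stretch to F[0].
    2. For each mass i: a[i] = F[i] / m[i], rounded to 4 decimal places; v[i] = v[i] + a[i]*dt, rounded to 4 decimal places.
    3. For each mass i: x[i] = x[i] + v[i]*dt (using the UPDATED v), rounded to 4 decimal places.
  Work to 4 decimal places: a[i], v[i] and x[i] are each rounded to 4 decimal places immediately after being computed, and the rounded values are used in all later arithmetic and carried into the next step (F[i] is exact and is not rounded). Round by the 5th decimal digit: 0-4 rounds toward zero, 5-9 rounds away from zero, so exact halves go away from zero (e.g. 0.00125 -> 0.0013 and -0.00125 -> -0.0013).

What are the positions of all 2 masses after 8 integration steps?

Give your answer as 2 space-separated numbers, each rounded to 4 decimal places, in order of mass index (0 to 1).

Answer: 4.0806 7.2134

Derivation:
Step 0: x=[3.0000 7.0000] v=[1.0000 0.0000]
Step 1: x=[3.1200 7.0000] v=[1.2000 0.0000]
Step 2: x=[3.2552 7.0024] v=[1.3520 0.0240]
Step 3: x=[3.4002 7.0099] v=[1.4504 0.0746]
Step 4: x=[3.5494 7.0252] v=[1.4923 0.1527]
Step 5: x=[3.6972 7.0510] v=[1.4776 0.2575]
Step 6: x=[3.8381 7.0897] v=[1.4089 0.3867]
Step 7: x=[3.9673 7.1433] v=[1.2916 0.5364]
Step 8: x=[4.0806 7.2134] v=[1.1333 0.7012]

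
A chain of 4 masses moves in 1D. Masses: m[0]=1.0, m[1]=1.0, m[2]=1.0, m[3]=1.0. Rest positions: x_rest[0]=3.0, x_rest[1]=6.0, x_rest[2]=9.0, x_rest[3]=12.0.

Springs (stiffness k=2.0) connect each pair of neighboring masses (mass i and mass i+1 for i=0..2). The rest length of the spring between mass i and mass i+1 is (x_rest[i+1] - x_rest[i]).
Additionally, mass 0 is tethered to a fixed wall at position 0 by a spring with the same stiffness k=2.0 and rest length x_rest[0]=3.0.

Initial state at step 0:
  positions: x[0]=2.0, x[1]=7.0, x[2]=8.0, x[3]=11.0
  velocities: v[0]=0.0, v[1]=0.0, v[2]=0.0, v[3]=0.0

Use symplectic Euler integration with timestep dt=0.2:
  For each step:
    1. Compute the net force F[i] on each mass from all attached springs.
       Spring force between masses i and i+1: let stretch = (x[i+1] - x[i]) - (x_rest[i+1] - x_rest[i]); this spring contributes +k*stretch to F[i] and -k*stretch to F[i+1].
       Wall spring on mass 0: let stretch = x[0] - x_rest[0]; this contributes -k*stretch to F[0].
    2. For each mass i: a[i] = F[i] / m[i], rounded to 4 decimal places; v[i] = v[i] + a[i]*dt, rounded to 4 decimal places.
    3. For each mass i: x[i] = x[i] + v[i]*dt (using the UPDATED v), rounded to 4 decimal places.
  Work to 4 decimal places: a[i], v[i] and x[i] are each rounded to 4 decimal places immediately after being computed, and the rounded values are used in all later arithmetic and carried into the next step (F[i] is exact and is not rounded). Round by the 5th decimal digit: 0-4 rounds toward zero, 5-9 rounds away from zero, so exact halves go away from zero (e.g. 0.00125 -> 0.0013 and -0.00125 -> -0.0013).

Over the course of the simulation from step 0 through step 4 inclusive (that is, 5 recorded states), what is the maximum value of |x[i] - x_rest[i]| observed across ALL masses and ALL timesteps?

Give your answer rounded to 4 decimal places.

Answer: 1.1034

Derivation:
Step 0: x=[2.0000 7.0000 8.0000 11.0000] v=[0.0000 0.0000 0.0000 0.0000]
Step 1: x=[2.2400 6.6800 8.1600 11.0000] v=[1.2000 -1.6000 0.8000 0.0000]
Step 2: x=[2.6560 6.1232 8.4288 11.0128] v=[2.0800 -2.7840 1.3440 0.0640]
Step 3: x=[3.1369 5.4735 8.7199 11.0589] v=[2.4045 -3.2486 1.4554 0.2304]
Step 4: x=[3.5538 4.8966 8.9384 11.1579] v=[2.0844 -2.8847 1.0924 0.4948]
Max displacement = 1.1034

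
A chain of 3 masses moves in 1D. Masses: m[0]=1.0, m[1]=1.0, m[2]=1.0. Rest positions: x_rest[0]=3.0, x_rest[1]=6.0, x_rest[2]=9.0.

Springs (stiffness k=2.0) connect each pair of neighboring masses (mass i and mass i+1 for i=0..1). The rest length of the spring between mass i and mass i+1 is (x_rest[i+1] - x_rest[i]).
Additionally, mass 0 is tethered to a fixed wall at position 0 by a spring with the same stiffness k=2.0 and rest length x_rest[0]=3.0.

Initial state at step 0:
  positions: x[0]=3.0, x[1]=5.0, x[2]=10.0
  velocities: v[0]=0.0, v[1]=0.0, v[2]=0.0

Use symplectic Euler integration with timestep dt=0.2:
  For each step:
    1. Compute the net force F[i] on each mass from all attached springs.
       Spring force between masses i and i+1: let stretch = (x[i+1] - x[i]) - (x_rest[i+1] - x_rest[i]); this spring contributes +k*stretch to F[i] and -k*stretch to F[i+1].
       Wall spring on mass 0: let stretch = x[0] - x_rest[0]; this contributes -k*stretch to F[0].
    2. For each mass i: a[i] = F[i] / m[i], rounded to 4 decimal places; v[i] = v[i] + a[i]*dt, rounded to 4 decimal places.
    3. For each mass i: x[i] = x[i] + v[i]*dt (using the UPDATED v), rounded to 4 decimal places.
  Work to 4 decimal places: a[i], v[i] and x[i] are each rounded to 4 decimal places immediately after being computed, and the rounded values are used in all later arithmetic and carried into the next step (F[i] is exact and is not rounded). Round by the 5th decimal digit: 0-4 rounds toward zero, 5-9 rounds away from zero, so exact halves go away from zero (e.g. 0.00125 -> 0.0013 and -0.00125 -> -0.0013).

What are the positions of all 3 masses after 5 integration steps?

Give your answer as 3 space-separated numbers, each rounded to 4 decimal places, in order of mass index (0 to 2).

Step 0: x=[3.0000 5.0000 10.0000] v=[0.0000 0.0000 0.0000]
Step 1: x=[2.9200 5.2400 9.8400] v=[-0.4000 1.2000 -0.8000]
Step 2: x=[2.7920 5.6624 9.5520] v=[-0.6400 2.1120 -1.4400]
Step 3: x=[2.6703 6.1663 9.1928] v=[-0.6086 2.5197 -1.7958]
Step 4: x=[2.6146 6.6327 8.8315] v=[-0.2783 2.3319 -1.8064]
Step 5: x=[2.6712 6.9535 8.5343] v=[0.2831 1.6042 -1.4859]

Answer: 2.6712 6.9535 8.5343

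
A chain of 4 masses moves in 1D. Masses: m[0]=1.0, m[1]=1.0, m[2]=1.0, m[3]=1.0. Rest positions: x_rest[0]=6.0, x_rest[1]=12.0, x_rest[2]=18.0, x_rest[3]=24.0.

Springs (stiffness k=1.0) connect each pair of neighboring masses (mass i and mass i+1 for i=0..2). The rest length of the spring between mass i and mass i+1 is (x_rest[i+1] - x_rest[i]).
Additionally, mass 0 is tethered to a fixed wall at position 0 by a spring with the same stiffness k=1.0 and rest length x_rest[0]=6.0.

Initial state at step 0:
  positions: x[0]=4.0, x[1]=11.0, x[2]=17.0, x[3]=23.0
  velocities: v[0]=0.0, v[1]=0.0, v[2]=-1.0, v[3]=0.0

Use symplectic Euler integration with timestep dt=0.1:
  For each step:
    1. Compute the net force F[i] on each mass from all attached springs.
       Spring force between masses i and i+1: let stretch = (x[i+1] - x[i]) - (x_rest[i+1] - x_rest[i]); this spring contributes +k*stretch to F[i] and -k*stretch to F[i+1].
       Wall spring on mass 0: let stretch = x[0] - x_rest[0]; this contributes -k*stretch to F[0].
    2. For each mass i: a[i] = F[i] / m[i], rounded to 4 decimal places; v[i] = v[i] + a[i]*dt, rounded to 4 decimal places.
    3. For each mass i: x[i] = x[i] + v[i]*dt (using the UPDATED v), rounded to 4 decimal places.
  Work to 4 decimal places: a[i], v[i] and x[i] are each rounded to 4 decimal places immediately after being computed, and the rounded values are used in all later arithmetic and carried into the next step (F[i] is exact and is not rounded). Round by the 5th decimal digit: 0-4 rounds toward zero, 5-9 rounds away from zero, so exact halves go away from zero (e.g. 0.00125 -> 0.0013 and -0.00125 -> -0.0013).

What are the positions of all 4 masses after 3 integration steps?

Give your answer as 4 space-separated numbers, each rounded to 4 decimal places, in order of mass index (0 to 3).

Step 0: x=[4.0000 11.0000 17.0000 23.0000] v=[0.0000 0.0000 -1.0000 0.0000]
Step 1: x=[4.0300 10.9900 16.9000 23.0000] v=[0.3000 -0.1000 -1.0000 0.0000]
Step 2: x=[4.0893 10.9695 16.8019 22.9990] v=[0.5930 -0.2050 -0.9810 -0.0100]
Step 3: x=[4.1765 10.9385 16.7075 22.9960] v=[0.8721 -0.3098 -0.9445 -0.0297]

Answer: 4.1765 10.9385 16.7075 22.9960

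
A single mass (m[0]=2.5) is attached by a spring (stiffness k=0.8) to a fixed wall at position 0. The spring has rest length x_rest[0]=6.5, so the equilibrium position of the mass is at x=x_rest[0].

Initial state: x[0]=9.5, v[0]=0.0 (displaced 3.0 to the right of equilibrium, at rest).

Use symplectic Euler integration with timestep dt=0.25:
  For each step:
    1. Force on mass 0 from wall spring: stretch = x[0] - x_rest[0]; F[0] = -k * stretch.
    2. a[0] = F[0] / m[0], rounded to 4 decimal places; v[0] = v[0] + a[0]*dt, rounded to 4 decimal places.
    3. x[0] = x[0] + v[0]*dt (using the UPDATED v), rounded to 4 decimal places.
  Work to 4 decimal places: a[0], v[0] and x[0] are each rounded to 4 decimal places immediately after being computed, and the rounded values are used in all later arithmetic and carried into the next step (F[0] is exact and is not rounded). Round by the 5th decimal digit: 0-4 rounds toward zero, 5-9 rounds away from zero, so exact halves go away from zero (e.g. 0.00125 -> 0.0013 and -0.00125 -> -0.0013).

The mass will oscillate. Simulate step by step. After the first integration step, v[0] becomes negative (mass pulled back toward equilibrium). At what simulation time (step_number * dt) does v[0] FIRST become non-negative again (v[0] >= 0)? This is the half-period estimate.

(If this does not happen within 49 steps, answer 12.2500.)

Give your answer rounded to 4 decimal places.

Step 0: x=[9.5000] v=[0.0000]
Step 1: x=[9.4400] v=[-0.2400]
Step 2: x=[9.3212] v=[-0.4752]
Step 3: x=[9.1460] v=[-0.7009]
Step 4: x=[8.9179] v=[-0.9126]
Step 5: x=[8.6414] v=[-1.1060]
Step 6: x=[8.3221] v=[-1.2773]
Step 7: x=[7.9663] v=[-1.4231]
Step 8: x=[7.5812] v=[-1.5404]
Step 9: x=[7.1745] v=[-1.6269]
Step 10: x=[6.7543] v=[-1.6809]
Step 11: x=[6.3290] v=[-1.7013]
Step 12: x=[5.9071] v=[-1.6876]
Step 13: x=[5.4971] v=[-1.6402]
Step 14: x=[5.1071] v=[-1.5600]
Step 15: x=[4.7450] v=[-1.4486]
Step 16: x=[4.4180] v=[-1.3082]
Step 17: x=[4.1326] v=[-1.1417]
Step 18: x=[3.8945] v=[-0.9523]
Step 19: x=[3.7085] v=[-0.7439]
Step 20: x=[3.5784] v=[-0.5206]
Step 21: x=[3.5067] v=[-0.2869]
Step 22: x=[3.4949] v=[-0.0474]
Step 23: x=[3.5432] v=[0.1930]
First v>=0 after going negative at step 23, time=5.7500

Answer: 5.7500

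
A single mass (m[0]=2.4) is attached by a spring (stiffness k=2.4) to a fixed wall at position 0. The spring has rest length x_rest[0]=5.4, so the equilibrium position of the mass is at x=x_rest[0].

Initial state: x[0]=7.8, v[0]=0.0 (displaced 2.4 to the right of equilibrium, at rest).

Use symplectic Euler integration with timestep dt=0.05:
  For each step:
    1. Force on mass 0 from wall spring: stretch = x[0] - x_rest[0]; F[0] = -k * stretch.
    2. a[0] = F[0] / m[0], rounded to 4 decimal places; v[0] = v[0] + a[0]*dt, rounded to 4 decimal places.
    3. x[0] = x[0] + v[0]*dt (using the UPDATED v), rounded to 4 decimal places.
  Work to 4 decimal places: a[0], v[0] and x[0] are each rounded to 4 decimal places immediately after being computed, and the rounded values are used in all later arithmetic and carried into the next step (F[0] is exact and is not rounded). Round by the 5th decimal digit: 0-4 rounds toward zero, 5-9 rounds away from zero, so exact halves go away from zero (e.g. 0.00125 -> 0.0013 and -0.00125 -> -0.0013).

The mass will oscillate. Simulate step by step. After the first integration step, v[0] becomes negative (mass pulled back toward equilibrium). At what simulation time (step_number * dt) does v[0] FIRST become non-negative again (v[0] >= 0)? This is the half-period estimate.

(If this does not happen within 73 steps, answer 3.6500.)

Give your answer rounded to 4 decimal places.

Step 0: x=[7.8000] v=[0.0000]
Step 1: x=[7.7940] v=[-0.1200]
Step 2: x=[7.7820] v=[-0.2397]
Step 3: x=[7.7641] v=[-0.3588]
Step 4: x=[7.7403] v=[-0.4770]
Step 5: x=[7.7106] v=[-0.5940]
Step 6: x=[7.6751] v=[-0.7095]
Step 7: x=[7.6339] v=[-0.8233]
Step 8: x=[7.5872] v=[-0.9350]
Step 9: x=[7.5350] v=[-1.0444]
Step 10: x=[7.4774] v=[-1.1512]
Step 11: x=[7.4146] v=[-1.2551]
Step 12: x=[7.3468] v=[-1.3558]
Step 13: x=[7.2741] v=[-1.4531]
Step 14: x=[7.1968] v=[-1.5468]
Step 15: x=[7.1150] v=[-1.6366]
Step 16: x=[7.0289] v=[-1.7224]
Step 17: x=[6.9387] v=[-1.8038]
Step 18: x=[6.8447] v=[-1.8807]
Step 19: x=[6.7471] v=[-1.9529]
Step 20: x=[6.6461] v=[-2.0203]
Step 21: x=[6.5420] v=[-2.0826]
Step 22: x=[6.4350] v=[-2.1397]
Step 23: x=[6.3254] v=[-2.1915]
Step 24: x=[6.2135] v=[-2.2378]
Step 25: x=[6.0996] v=[-2.2785]
Step 26: x=[5.9839] v=[-2.3135]
Step 27: x=[5.8668] v=[-2.3427]
Step 28: x=[5.7485] v=[-2.3660]
Step 29: x=[5.6293] v=[-2.3834]
Step 30: x=[5.5096] v=[-2.3949]
Step 31: x=[5.3896] v=[-2.4004]
Step 32: x=[5.2696] v=[-2.3999]
Step 33: x=[5.1499] v=[-2.3934]
Step 34: x=[5.0309] v=[-2.3809]
Step 35: x=[4.9128] v=[-2.3624]
Step 36: x=[4.7959] v=[-2.3380]
Step 37: x=[4.6805] v=[-2.3078]
Step 38: x=[4.5669] v=[-2.2718]
Step 39: x=[4.4554] v=[-2.2301]
Step 40: x=[4.3463] v=[-2.1829]
Step 41: x=[4.2398] v=[-2.1302]
Step 42: x=[4.1362] v=[-2.0722]
Step 43: x=[4.0358] v=[-2.0090]
Step 44: x=[3.9388] v=[-1.9408]
Step 45: x=[3.8454] v=[-1.8677]
Step 46: x=[3.7559] v=[-1.7900]
Step 47: x=[3.6705] v=[-1.7078]
Step 48: x=[3.5894] v=[-1.6213]
Step 49: x=[3.5129] v=[-1.5308]
Step 50: x=[3.4411] v=[-1.4364]
Step 51: x=[3.3742] v=[-1.3385]
Step 52: x=[3.3123] v=[-1.2372]
Step 53: x=[3.2557] v=[-1.1328]
Step 54: x=[3.2044] v=[-1.0256]
Step 55: x=[3.1586] v=[-0.9158]
Step 56: x=[3.1184] v=[-0.8037]
Step 57: x=[3.0839] v=[-0.6896]
Step 58: x=[3.0552] v=[-0.5738]
Step 59: x=[3.0324] v=[-0.4566]
Step 60: x=[3.0155] v=[-0.3382]
Step 61: x=[3.0046] v=[-0.2190]
Step 62: x=[2.9996] v=[-0.0992]
Step 63: x=[3.0006] v=[0.0208]
First v>=0 after going negative at step 63, time=3.1500

Answer: 3.1500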